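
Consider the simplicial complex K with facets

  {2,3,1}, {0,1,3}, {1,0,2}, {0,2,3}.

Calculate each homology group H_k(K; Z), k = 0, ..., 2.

K has 4 vertices, 6 edges, 4 triangles.
rank ∂_0 = 0, rank ∂_1 = 3 ⇒ b_0 = 4 − 0 − 3 = 1; all invariant factors of ∂_1 are 1 so no torsion. So H_0 = Z.
rank ∂_1 = 3, rank ∂_2 = 3 ⇒ b_1 = 6 − 3 − 3 = 0; all invariant factors of ∂_2 are 1 so no torsion. So H_1 = 0.
rank ∂_2 = 3, rank ∂_3 = 0 ⇒ b_2 = 4 − 3 − 0 = 1. So H_2 = Z.

H_0 = Z,  H_1 = 0,  H_2 = Z.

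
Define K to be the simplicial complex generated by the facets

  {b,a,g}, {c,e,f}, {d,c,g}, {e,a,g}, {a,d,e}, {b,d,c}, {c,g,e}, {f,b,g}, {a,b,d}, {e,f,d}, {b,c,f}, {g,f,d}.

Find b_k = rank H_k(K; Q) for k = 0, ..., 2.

We work with the vertex ordering a < b < c < d < e < f < g. The simplices of K, each written with vertices in increasing order, are:

  0-simplices (7): a, b, c, d, e, f, g
  1-simplices (18): ab, ad, ae, ag, bc, bd, bf, bg, cd, ce, cf, cg, de, df, dg, ef, eg, fg
  2-simplices (12): abd, abg, ade, aeg, bcd, bcf, bfg, cdg, cef, ceg, def, dfg

Hence C_0 ≅ Z^7, C_1 ≅ Z^18, C_2 ≅ Z^12.

Boundary ∂_1: C_1 → C_0 maps an edge to its endpoints' difference, ∂[p,q] = q − p. For instance
  ∂cg = g − c.
This gives a 7×18 integer matrix of rank 6; reducing to Smith normal form yields diagonal entries (1,1,1,1,1,1).

Boundary ∂_2: C_2 → C_1 acts by ∂[p,q,r] = [q,r] − [p,r] + [p,q]. For instance
  ∂bfg = fg − bg + bf,
  ∂cdg = dg − cg + cd.
The 18×12 boundary matrix has rank 12 and Smith normal form diag(1,1,1,1,1,1,1,1,1,1,1,2).

Reading off H_k = ker ∂_k / im ∂_{k+1}:

  H_0: rank C_0 − rank ∂_1 = 7 − 6 = 1, and the invariant factors of ∂_1 are all 1, so H_0 = Z.
  H_1: rank ker ∂_1 − rank ∂_2 = (18 − 6) − 12 = 0, and ∂_2 has invariant factor 2 > 1, so H_1 = Z/2.
  H_2: rank ker ∂_2 − rank ∂_3 = (12 − 12) − 0 = 0, and there is no ∂_3, so H_2 = 0.

Hence the Betti numbers are b_0 = 1, b_1 = 0, b_2 = 0.

b_0 = 1, b_1 = 0, b_2 = 0.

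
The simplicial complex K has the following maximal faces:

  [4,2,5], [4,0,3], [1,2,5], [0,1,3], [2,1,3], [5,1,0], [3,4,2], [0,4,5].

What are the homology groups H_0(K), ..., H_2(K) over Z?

H_0 ≅ Z,  H_1 = 0,  H_2 ≅ Z.

Order the vertices as 0 < 1 < 2 < 3 < 4 < 5. Listing each simplex with vertices in this order, K has dimension 2 with simplices:

  0-simplices (6): [0], [1], [2], [3], [4], [5]
  1-simplices (12): [0,1], [0,3], [0,4], [0,5], [1,2], [1,3], [1,5], [2,3], [2,4], [2,5], [3,4], [4,5]
  2-simplices (8): [0,1,3], [0,1,5], [0,3,4], [0,4,5], [1,2,3], [1,2,5], [2,3,4], [2,4,5]

giving chain groups C_0 ≅ Z^6, C_1 ≅ Z^12, C_2 ≅ Z^8.

The boundary map ∂_1: C_1 → C_0 maps an edge to its endpoints' difference, ∂[p,q] = q − p.
The resulting 6×12 matrix has rank 5, and its Smith normal form has invariant factors (1,1,1,1,1).

∂_2: C_2 → C_1 acts by ∂[p,q,r] = [q,r] − [p,r] + [p,q]. For instance
  ∂[1,2,5] = [2,5] − [1,5] + [1,2],
  ∂[0,1,5] = [1,5] − [0,5] + [0,1].
As a 12×8 matrix over Z this has rank 7, with invariant factors (1,1,1,1,1,1,1).

Computing H_k = (kernel of ∂_k) / (image of ∂_{k+1}):

  H_0: rank C_0 − rank ∂_1 = 6 − 5 = 1, and the invariant factors of ∂_1 are all 1, so H_0 = Z.
  H_1: rank ker ∂_1 − rank ∂_2 = (12 − 5) − 7 = 0, and the invariant factors of ∂_2 are all 1, so H_1 = 0.
  H_2: rank ker ∂_2 − rank ∂_3 = (8 − 7) − 0 = 1, and there is no ∂_3, so H_2 = Z.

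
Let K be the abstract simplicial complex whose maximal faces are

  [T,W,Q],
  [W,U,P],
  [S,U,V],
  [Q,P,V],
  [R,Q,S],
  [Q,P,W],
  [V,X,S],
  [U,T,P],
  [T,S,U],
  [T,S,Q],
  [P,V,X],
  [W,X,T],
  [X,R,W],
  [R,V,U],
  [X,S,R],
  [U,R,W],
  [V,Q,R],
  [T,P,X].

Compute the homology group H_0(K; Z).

H_0 = Z.

Fix the vertex order P < Q < R < S < T < U < V < W < X and write every simplex with vertices in increasing order. Then dim K = 2 and the simplices of K are:

  0-simplices (9): P, Q, R, S, T, U, V, W, X
  1-simplices (27): PQ, PT, PU, PV, PW, PX, QR, QS, QT, QV, QW, RS, RU, RV, RW, RX, ST, SU, SV, SX, TU, TW, TX, UV, UW, VX, WX
  2-simplices (18): PQV, PQW, PTU, PTX, PUW, PVX, QRS, QRV, QST, QTW, RSX, RUV, RUW, RWX, STU, SUV, SVX, TWX

giving chain groups C_0 ≅ Z^9, C_1 ≅ Z^27, C_2 ≅ Z^18.

∂_1: C_1 → C_0 is given by ∂[p,q] = [q] − [p]. For instance
  ∂QT = T − Q.
The 9×27 boundary matrix has rank 8 and Smith normal form diag(1,1,1,1,1,1,1,1).

The boundary map ∂_2: C_2 → C_1 acts by ∂[p,q,r] = [q,r] − [p,r] + [p,q]. For instance
  ∂RWX = WX − RX + RW,
  ∂TWX = WX − TX + TW.
As a 27×18 matrix over Z this has rank 18, with invariant factors (1,1,1,1,1,1,1,1,1,1,1,1,1,1,1,1,1,2).

Now H_k = ker ∂_k / im ∂_{k+1}, so:

  H_0: rank C_0 − rank ∂_1 = 9 − 8 = 1, and the invariant factors of ∂_1 are all 1, so H_0 = Z.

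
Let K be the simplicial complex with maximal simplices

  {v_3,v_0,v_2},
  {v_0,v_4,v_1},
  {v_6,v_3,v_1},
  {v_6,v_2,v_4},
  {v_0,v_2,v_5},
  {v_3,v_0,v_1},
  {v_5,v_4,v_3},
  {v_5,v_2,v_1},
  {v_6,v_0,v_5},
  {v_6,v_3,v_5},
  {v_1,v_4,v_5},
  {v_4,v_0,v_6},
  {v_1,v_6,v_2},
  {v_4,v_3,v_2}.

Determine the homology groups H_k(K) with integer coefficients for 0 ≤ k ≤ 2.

We work with the vertex ordering v_0 < v_1 < v_2 < v_3 < v_4 < v_5 < v_6. The simplices of K, each written with vertices in increasing order, are:

  0-simplices (7): [v_0], [v_1], [v_2], [v_3], [v_4], [v_5], [v_6]
  1-simplices (21): (21 of them)
  2-simplices (14): (14 of them)

so the chain groups are C_0 ≅ Z^7, C_1 ≅ Z^21, C_2 ≅ Z^14.

Boundary ∂_1: C_1 → C_0 is given by ∂[p,q] = [q] − [p]. For instance
  ∂[v_0,v_5] = [v_5] − [v_0].
This gives a 7×21 integer matrix of rank 6; reducing to Smith normal form yields diagonal entries (1,1,1,1,1,1).

∂_2: C_2 → C_1 acts by ∂[p,q,r] = [q,r] − [p,r] + [p,q]. For instance
  ∂[v_3,v_4,v_5] = [v_4,v_5] − [v_3,v_5] + [v_3,v_4],
  ∂[v_0,v_2,v_5] = [v_2,v_5] − [v_0,v_5] + [v_0,v_2].
This gives a 21×14 integer matrix of rank 13; reducing to Smith normal form yields diagonal entries (1,1,1,1,1,1,1,1,1,1,1,1,1).

Computing H_k = (kernel of ∂_k) / (image of ∂_{k+1}):

  H_0: rank C_0 − rank ∂_1 = 7 − 6 = 1, and the invariant factors of ∂_1 are all 1, so H_0 = Z.
  H_1: rank ker ∂_1 − rank ∂_2 = (21 − 6) − 13 = 2, and the invariant factors of ∂_2 are all 1, so H_1 = Z^2.
  H_2: rank ker ∂_2 − rank ∂_3 = (14 − 13) − 0 = 1, and there is no ∂_3, so H_2 = Z.

H_0 ≅ Z,  H_1 ≅ Z^2,  H_2 ≅ Z.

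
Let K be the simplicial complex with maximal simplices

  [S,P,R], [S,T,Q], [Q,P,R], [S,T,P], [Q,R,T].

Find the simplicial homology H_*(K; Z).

We work with the vertex ordering P < Q < R < S < T. The simplices of K, each written with vertices in increasing order, are:

  0-simplices (5): P, Q, R, S, T
  1-simplices (10): PQ, PR, PS, PT, QR, QS, QT, RS, RT, ST
  2-simplices (5): PQR, PRS, PST, QRT, QST

so the chain groups are C_0 ≅ Z^5, C_1 ≅ Z^10, C_2 ≅ Z^5.

The boundary map ∂_1: C_1 → C_0 sends each edge [p,q] (with p < q) to q − p. For instance
  ∂RS = S − R.
This gives a 5×10 integer matrix of rank 4; reducing to Smith normal form yields diagonal entries (1,1,1,1).

The boundary map ∂_2: C_2 → C_1 acts by ∂[p,q,r] = [q,r] − [p,r] + [p,q]. For instance
  ∂QRT = RT − QT + QR,
  ∂PST = ST − PT + PS.
As a 10×5 matrix over Z this has rank 5, with invariant factors (1,1,1,1,1).

Computing H_k = (kernel of ∂_k) / (image of ∂_{k+1}):

  H_0: rank C_0 − rank ∂_1 = 5 − 4 = 1, and the invariant factors of ∂_1 are all 1, so H_0 = Z.
  H_1: rank ker ∂_1 − rank ∂_2 = (10 − 4) − 5 = 1, and the invariant factors of ∂_2 are all 1, so H_1 = Z.
  H_2: rank ker ∂_2 − rank ∂_3 = (5 − 5) − 0 = 0, and there is no ∂_3, so H_2 = 0.

As a check, the Euler characteristic is 5 − 10 + 5 = 0, which agrees with 1 − 1 + 0 = 0.

H_0 ≅ Z,  H_1 ≅ Z,  H_2 = 0.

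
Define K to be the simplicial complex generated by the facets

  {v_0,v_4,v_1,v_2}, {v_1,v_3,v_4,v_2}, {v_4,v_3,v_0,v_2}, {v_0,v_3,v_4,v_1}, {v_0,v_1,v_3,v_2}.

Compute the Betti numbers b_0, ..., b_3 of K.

b_0 = 1, b_1 = 0, b_2 = 0, b_3 = 1.

Order the vertices as v_0 < v_1 < v_2 < v_3 < v_4. Listing each simplex with vertices in this order, K has dimension 3 with simplices:

  0-simplices (5): [v_0], [v_1], [v_2], [v_3], [v_4]
  1-simplices (10): [v_0,v_1], [v_0,v_2], [v_0,v_3], [v_0,v_4], [v_1,v_2], [v_1,v_3], [v_1,v_4], [v_2,v_3], [v_2,v_4], [v_3,v_4]
  2-simplices (10): [v_0,v_1,v_2], [v_0,v_1,v_3], [v_0,v_1,v_4], [v_0,v_2,v_3], [v_0,v_2,v_4], [v_0,v_3,v_4], [v_1,v_2,v_3], [v_1,v_2,v_4], [v_1,v_3,v_4], [v_2,v_3,v_4]
  3-simplices (5): [v_0,v_1,v_2,v_3], [v_0,v_1,v_2,v_4], [v_0,v_1,v_3,v_4], [v_0,v_2,v_3,v_4], [v_1,v_2,v_3,v_4]

giving chain groups C_0 ≅ Z^5, C_1 ≅ Z^10, C_2 ≅ Z^10, C_3 ≅ Z^5.

∂_1: C_1 → C_0 maps an edge to its endpoints' difference, ∂[p,q] = q − p.
The 5×10 boundary matrix has rank 4 and Smith normal form diag(1,1,1,1).

The boundary map ∂_2: C_2 → C_1 maps a triangle to the signed sum of its edges. For instance
  ∂[v_0,v_1,v_4] = [v_1,v_4] − [v_0,v_4] + [v_0,v_1],
  ∂[v_1,v_3,v_4] = [v_3,v_4] − [v_1,v_4] + [v_1,v_3].
As a 10×10 matrix over Z this has rank 6, with invariant factors (1,1,1,1,1,1).

∂_3: C_3 → C_2 sends each 3-simplex σ to the alternating sum Σ_i (−1)^i (σ with its i-th vertex removed). For instance
  ∂[v_0,v_1,v_2,v_3] = [v_1,v_2,v_3] − [v_0,v_2,v_3] + [v_0,v_1,v_3] − [v_0,v_1,v_2],
  ∂[v_0,v_1,v_3,v_4] = [v_1,v_3,v_4] − [v_0,v_3,v_4] + [v_0,v_1,v_4] − [v_0,v_1,v_3].
As a 10×5 matrix over Z this has rank 4, with invariant factors (1,1,1,1).

Computing H_k = (kernel of ∂_k) / (image of ∂_{k+1}):

  H_0: rank C_0 − rank ∂_1 = 5 − 4 = 1, and the invariant factors of ∂_1 are all 1, so H_0 = Z.
  H_1: rank ker ∂_1 − rank ∂_2 = (10 − 4) − 6 = 0, and the invariant factors of ∂_2 are all 1, so H_1 = 0.
  H_2: rank ker ∂_2 − rank ∂_3 = (10 − 6) − 4 = 0, and the invariant factors of ∂_3 are all 1, so H_2 = 0.
  H_3: rank ker ∂_3 − rank ∂_4 = (5 − 4) − 0 = 1, and there is no ∂_4, so H_3 = Z.

As a check, the Euler characteristic is 5 − 10 + 10 − 5 = 0, which agrees with 1 − 0 + 0 − 1 = 0.

Hence the Betti numbers are b_0 = 1, b_1 = 0, b_2 = 0, b_3 = 1.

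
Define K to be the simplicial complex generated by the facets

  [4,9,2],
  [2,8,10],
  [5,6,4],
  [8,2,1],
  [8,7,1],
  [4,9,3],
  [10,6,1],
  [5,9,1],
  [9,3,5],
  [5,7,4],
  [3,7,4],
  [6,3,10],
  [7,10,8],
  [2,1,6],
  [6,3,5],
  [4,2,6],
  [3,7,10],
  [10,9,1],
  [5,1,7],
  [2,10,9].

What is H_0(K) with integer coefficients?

K has 10 vertices, 30 edges, 20 triangles.
rank ∂_0 = 0, rank ∂_1 = 9 ⇒ b_0 = 10 − 0 − 9 = 1; all invariant factors of ∂_1 are 1 so no torsion. So H_0 ≅ Z.

H_0 = Z.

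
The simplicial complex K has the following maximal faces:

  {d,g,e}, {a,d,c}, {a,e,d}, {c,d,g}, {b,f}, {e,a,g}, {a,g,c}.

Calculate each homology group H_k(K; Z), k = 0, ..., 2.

H_0 = Z^2,  H_1 = 0,  H_2 = Z.

We work with the vertex ordering a < b < c < d < e < f < g. The simplices of K, each written with vertices in increasing order, are:

  0-simplices (7): a, b, c, d, e, f, g
  1-simplices (10): ac, ad, ae, ag, bf, cd, cg, de, dg, eg
  2-simplices (6): acd, acg, ade, aeg, cdg, deg

so the chain groups are C_0 ≅ Z^7, C_1 ≅ Z^10, C_2 ≅ Z^6.

Boundary ∂_1: C_1 → C_0 maps an edge to its endpoints' difference, ∂[p,q] = q − p. For instance
  ∂ac = c − a.
This gives a 7×10 integer matrix of rank 5; reducing to Smith normal form yields diagonal entries (1,1,1,1,1).

∂_2: C_2 → C_1 acts by ∂[p,q,r] = [q,r] − [p,r] + [p,q]. For instance
  ∂acd = cd − ad + ac,
  ∂aeg = eg − ag + ae.
As a 10×6 matrix over Z this has rank 5, with invariant factors (1,1,1,1,1).

Now H_k = ker ∂_k / im ∂_{k+1}, so:

  H_0: rank C_0 − rank ∂_1 = 7 − 5 = 2, and the invariant factors of ∂_1 are all 1, so H_0 ≅ Z^2.
  H_1: rank ker ∂_1 − rank ∂_2 = (10 − 5) − 5 = 0, and the invariant factors of ∂_2 are all 1, so H_1 ≅ 0.
  H_2: rank ker ∂_2 − rank ∂_3 = (6 − 5) − 0 = 1, and there is no ∂_3, so H_2 ≅ Z.

(K is a triangulation of the disjoint union of the 2-sphere S^2 and the 1-simplex.)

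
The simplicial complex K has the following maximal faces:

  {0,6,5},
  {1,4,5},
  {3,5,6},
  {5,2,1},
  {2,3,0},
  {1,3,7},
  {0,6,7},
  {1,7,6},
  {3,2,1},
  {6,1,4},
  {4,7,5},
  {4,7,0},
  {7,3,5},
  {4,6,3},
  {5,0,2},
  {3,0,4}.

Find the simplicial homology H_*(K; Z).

H_0 ≅ Z,  H_1 ≅ Z^2,  H_2 ≅ Z.

K has 8 vertices, 24 edges, 16 triangles.
rank ∂_0 = 0, rank ∂_1 = 7 ⇒ b_0 = 8 − 0 − 7 = 1; all invariant factors of ∂_1 are 1 so no torsion. So H_0 ≅ Z.
rank ∂_1 = 7, rank ∂_2 = 15 ⇒ b_1 = 24 − 7 − 15 = 2; all invariant factors of ∂_2 are 1 so no torsion. So H_1 ≅ Z^2.
rank ∂_2 = 15, rank ∂_3 = 0 ⇒ b_2 = 16 − 15 − 0 = 1. So H_2 ≅ Z.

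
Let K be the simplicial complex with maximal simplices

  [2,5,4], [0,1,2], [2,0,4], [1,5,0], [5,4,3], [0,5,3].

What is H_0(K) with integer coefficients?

H_0 ≅ Z.

Take the total order 0 < 1 < 2 < 3 < 4 < 5 on the vertex set. Then K (dimension 2) consists of the simplices:

  0-simplices (6): [0], [1], [2], [3], [4], [5]
  1-simplices (12): [0,1], [0,2], [0,3], [0,4], [0,5], [1,2], [1,5], [2,4], [2,5], [3,4], [3,5], [4,5]
  2-simplices (6): [0,1,2], [0,1,5], [0,2,4], [0,3,5], [2,4,5], [3,4,5]

so the chain groups are C_0 ≅ Z^6, C_1 ≅ Z^12, C_2 ≅ Z^6.

Boundary ∂_1: C_1 → C_0 maps an edge to its endpoints' difference, ∂[p,q] = q − p. For instance
  ∂[0,2] = [2] − [0].
The 6×12 boundary matrix has rank 5 and Smith normal form diag(1,1,1,1,1).

The boundary map ∂_2: C_2 → C_1 acts by ∂[p,q,r] = [q,r] − [p,r] + [p,q]. For instance
  ∂[3,4,5] = [4,5] − [3,5] + [3,4],
  ∂[0,1,2] = [1,2] − [0,2] + [0,1].
The resulting 12×6 matrix has rank 6, and its Smith normal form has invariant factors (1,1,1,1,1,1).

Computing H_k = (kernel of ∂_k) / (image of ∂_{k+1}):

  H_0: rank C_0 − rank ∂_1 = 6 − 5 = 1, and the invariant factors of ∂_1 are all 1, so H_0 ≅ Z.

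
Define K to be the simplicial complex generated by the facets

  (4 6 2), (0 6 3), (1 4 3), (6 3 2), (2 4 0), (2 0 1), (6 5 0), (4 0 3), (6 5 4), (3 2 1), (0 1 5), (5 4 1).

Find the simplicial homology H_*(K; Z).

K has 7 vertices, 18 edges, 12 triangles.
rank ∂_0 = 0, rank ∂_1 = 6 ⇒ b_0 = 7 − 0 − 6 = 1; all invariant factors of ∂_1 are 1 so no torsion. So H_0 = Z.
rank ∂_1 = 6, rank ∂_2 = 12 ⇒ b_1 = 18 − 6 − 12 = 0; ∂_2 has invariant factor(s) [2] giving torsion. So H_1 = Z/2Z.
rank ∂_2 = 12, rank ∂_3 = 0 ⇒ b_2 = 12 − 12 − 0 = 0. So H_2 = 0.

H_0 = Z,  H_1 = Z/2Z,  H_2 = 0.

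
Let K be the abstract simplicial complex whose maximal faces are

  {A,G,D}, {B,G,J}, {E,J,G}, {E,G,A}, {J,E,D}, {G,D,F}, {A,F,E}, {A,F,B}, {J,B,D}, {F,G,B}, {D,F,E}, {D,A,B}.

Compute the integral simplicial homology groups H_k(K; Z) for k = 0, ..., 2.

K has 7 vertices, 18 edges, 12 triangles.
rank ∂_0 = 0, rank ∂_1 = 6 ⇒ b_0 = 7 − 0 − 6 = 1; all invariant factors of ∂_1 are 1 so no torsion. So H_0 = Z.
rank ∂_1 = 6, rank ∂_2 = 12 ⇒ b_1 = 18 − 6 − 12 = 0; ∂_2 has invariant factor(s) [2] giving torsion. So H_1 = Z/2.
rank ∂_2 = 12, rank ∂_3 = 0 ⇒ b_2 = 12 − 12 − 0 = 0. So H_2 = 0.

H_0 ≅ Z,  H_1 ≅ Z/2,  H_2 = 0.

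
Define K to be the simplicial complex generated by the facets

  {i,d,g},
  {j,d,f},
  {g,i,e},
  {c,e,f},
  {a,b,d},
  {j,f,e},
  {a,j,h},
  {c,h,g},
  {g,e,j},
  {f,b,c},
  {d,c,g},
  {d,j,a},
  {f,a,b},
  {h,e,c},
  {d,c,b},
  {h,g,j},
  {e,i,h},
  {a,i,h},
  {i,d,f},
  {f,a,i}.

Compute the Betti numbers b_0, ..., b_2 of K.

Take the total order a < b < c < d < e < f < g < h < i < j on the vertex set. Then K (dimension 2) consists of the simplices:

  0-simplices (10): a, b, c, d, e, f, g, h, i, j
  1-simplices (30): ab, ad, af, ah, ai, aj, bc, bd, bf, cd, ce, cf, cg, ch, df, dg, di, dj, ef, eg, eh, ei, ej, fi, fj, gh, gi, gj, hi, hj
  2-simplices (20): abd, abf, adj, afi, ahi, ahj, bcd, bcf, cdg, cef, ceh, cgh, dfi, dfj, dgi, efj, egi, egj, ehi, ghj

giving chain groups C_0 ≅ Z^10, C_1 ≅ Z^30, C_2 ≅ Z^20.

Boundary ∂_1: C_1 → C_0 sends each edge [p,q] (with p < q) to q − p.
The 10×30 boundary matrix has rank 9 and Smith normal form diag(1,1,1,1,1,1,1,1,1).

∂_2: C_2 → C_1 maps a triangle to the signed sum of its edges. For instance
  ∂abd = bd − ad + ab,
  ∂dfi = fi − di + df.
The 30×20 boundary matrix has rank 20 and Smith normal form diag(1,1,1,1,1,1,1,1,1,1,1,1,1,1,1,1,1,1,1,2).

From H_k ≅ ker(∂_k) / im(∂_{k+1}) we obtain:

  H_0: rank C_0 − rank ∂_1 = 10 − 9 = 1, and the invariant factors of ∂_1 are all 1, so H_0 ≅ Z.
  H_1: rank ker ∂_1 − rank ∂_2 = (30 − 9) − 20 = 1, and ∂_2 has invariant factor 2 > 1, so H_1 ≅ Z ⊕ Z/2Z.
  H_2: rank ker ∂_2 − rank ∂_3 = (20 − 20) − 0 = 0, and there is no ∂_3, so H_2 ≅ 0.

Hence the Betti numbers are b_0 = 1, b_1 = 1, b_2 = 0.

b_0 = 1, b_1 = 1, b_2 = 0.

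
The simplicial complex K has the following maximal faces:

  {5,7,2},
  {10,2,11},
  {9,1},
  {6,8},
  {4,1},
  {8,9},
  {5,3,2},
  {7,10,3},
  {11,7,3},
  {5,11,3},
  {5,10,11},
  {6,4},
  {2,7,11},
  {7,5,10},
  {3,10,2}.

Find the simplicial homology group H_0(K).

H_0 ≅ Z^2.

We work with the vertex ordering 1 < 2 < 3 < 4 < 5 < 6 < 7 < 8 < 9 < 10 < 11. The simplices of K, each written with vertices in increasing order, are:

  0-simplices (11): [1], [2], [3], [4], [5], [6], [7], [8], [9], [10], [11]
  1-simplices (20): [1,4], [1,9], [2,3], [2,5], [2,7], [2,10], [2,11], [3,5], [3,7], [3,10], [3,11], [4,6], [5,7], [5,10], [5,11], [6,8], [7,10], [7,11], [8,9], [10,11]
  2-simplices (10): [2,3,5], [2,3,10], [2,5,7], [2,7,11], [2,10,11], [3,5,11], [3,7,10], [3,7,11], [5,7,10], [5,10,11]

giving chain groups C_0 ≅ Z^11, C_1 ≅ Z^20, C_2 ≅ Z^10.

Boundary ∂_1: C_1 → C_0 is given by ∂[p,q] = [q] − [p]. For instance
  ∂[10,11] = [11] − [10].
The resulting 11×20 matrix has rank 9, and its Smith normal form has invariant factors (1,1,1,1,1,1,1,1,1).

The boundary map ∂_2: C_2 → C_1 acts by ∂[p,q,r] = [q,r] − [p,r] + [p,q]. For instance
  ∂[2,3,5] = [3,5] − [2,5] + [2,3],
  ∂[3,7,10] = [7,10] − [3,10] + [3,7].
This gives a 20×10 integer matrix of rank 10; reducing to Smith normal form yields diagonal entries (1,1,1,1,1,1,1,1,1,2).

Now H_k = ker ∂_k / im ∂_{k+1}, so:

  H_0: rank C_0 − rank ∂_1 = 11 − 9 = 2, and the invariant factors of ∂_1 are all 1, so H_0 = Z^2.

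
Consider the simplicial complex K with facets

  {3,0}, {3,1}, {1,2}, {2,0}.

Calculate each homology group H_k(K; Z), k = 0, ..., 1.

H_0 = Z,  H_1 = Z.

We work with the vertex ordering 0 < 1 < 2 < 3. The simplices of K, each written with vertices in increasing order, are:

  0-simplices (4): [0], [1], [2], [3]
  1-simplices (4): [0,2], [0,3], [1,2], [1,3]

Hence C_0 ≅ Z^4, C_1 ≅ Z^4.

∂_1: C_1 → C_0 is given by ∂[p,q] = [q] − [p]. For instance
  ∂[0,3] = [3] − [0].
This gives a 4×4 integer matrix of rank 3; reducing to Smith normal form yields diagonal entries (1,1,1).

Now H_k = ker ∂_k / im ∂_{k+1}, so:

  H_0: rank C_0 − rank ∂_1 = 4 − 3 = 1, and the invariant factors of ∂_1 are all 1, so H_0 ≅ Z.
  H_1: rank ker ∂_1 − rank ∂_2 = (4 − 3) − 0 = 1, and there is no ∂_2, so H_1 ≅ Z.

As a check, the Euler characteristic is 4 − 4 = 0, which agrees with 1 − 1 = 0.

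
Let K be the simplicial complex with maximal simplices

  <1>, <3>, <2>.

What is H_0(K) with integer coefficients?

Take the total order 1 < 2 < 3 on the vertex set. Then K (dimension 0) consists of the simplices:

  0-simplices (3): [1], [2], [3]

so the chain groups are C_0 ≅ Z^3.

Computing H_k = (kernel of ∂_k) / (image of ∂_{k+1}):

  H_0: rank C_0 − rank ∂_1 = 3 − 0 = 3, and there is no ∂_1, so H_0 = Z^3.

H_0 ≅ Z^3.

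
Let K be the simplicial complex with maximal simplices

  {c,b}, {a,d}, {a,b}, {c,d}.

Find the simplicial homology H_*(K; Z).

Order the vertices as a < b < c < d. Listing each simplex with vertices in this order, K has dimension 1 with simplices:

  0-simplices (4): a, b, c, d
  1-simplices (4): ab, ad, bc, cd

giving chain groups C_0 ≅ Z^4, C_1 ≅ Z^4.

∂_1: C_1 → C_0 maps an edge to its endpoints' difference, ∂[p,q] = q − p. For instance
  ∂bc = c − b.
This gives a 4×4 integer matrix of rank 3; reducing to Smith normal form yields diagonal entries (1,1,1).

From H_k ≅ ker(∂_k) / im(∂_{k+1}) we obtain:

  H_0: rank C_0 − rank ∂_1 = 4 − 3 = 1, and the invariant factors of ∂_1 are all 1, so H_0 ≅ Z.
  H_1: rank ker ∂_1 − rank ∂_2 = (4 − 3) − 0 = 1, and there is no ∂_2, so H_1 ≅ Z.

H_0 ≅ Z,  H_1 ≅ Z.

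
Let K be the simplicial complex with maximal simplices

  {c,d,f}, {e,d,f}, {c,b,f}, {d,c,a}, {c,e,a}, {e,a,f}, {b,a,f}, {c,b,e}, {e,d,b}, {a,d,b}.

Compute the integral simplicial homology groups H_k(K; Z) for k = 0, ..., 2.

H_0 ≅ Z,  H_1 ≅ Z_2,  H_2 = 0.

Fix the vertex order a < b < c < d < e < f and write every simplex with vertices in increasing order. Then dim K = 2 and the simplices of K are:

  0-simplices (6): a, b, c, d, e, f
  1-simplices (15): ab, ac, ad, ae, af, bc, bd, be, bf, cd, ce, cf, de, df, ef
  2-simplices (10): abd, abf, acd, ace, aef, bce, bcf, bde, cdf, def

giving chain groups C_0 ≅ Z^6, C_1 ≅ Z^15, C_2 ≅ Z^10.

The boundary map ∂_1: C_1 → C_0 maps an edge to its endpoints' difference, ∂[p,q] = q − p.
The 6×15 boundary matrix has rank 5 and Smith normal form diag(1,1,1,1,1).

The boundary map ∂_2: C_2 → C_1 sends each 2-simplex [p,q,r] to [q,r] − [p,r] + [p,q]. For instance
  ∂bcf = cf − bf + bc,
  ∂cdf = df − cf + cd.
The 15×10 boundary matrix has rank 10 and Smith normal form diag(1,1,1,1,1,1,1,1,1,2).

Reading off H_k = ker ∂_k / im ∂_{k+1}:

  H_0: rank C_0 − rank ∂_1 = 6 − 5 = 1, and the invariant factors of ∂_1 are all 1, so H_0 = Z.
  H_1: rank ker ∂_1 − rank ∂_2 = (15 − 5) − 10 = 0, and ∂_2 has invariant factor 2 > 1, so H_1 = Z_2.
  H_2: rank ker ∂_2 − rank ∂_3 = (10 − 10) − 0 = 0, and there is no ∂_3, so H_2 = 0.

(K is a triangulation of the real projective plane RP^2.)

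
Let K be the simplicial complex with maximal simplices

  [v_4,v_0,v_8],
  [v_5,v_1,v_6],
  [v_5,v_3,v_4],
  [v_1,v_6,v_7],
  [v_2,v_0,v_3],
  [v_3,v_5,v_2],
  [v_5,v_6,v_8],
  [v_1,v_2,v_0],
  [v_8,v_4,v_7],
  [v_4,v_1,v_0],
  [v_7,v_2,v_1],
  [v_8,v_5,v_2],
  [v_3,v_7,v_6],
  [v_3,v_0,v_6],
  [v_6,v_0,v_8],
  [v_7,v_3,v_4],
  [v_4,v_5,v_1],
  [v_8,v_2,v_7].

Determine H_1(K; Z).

K has 9 vertices, 27 edges, 18 triangles.
rank ∂_1 = 8, rank ∂_2 = 17 ⇒ b_1 = 27 − 8 − 17 = 2; all invariant factors of ∂_2 are 1 so no torsion. So H_1 = Z^2.

H_1 = Z^2.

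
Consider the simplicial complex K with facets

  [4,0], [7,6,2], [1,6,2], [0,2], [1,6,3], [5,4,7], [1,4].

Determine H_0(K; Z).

H_0 = Z.

Fix the vertex order 0 < 1 < 2 < 3 < 4 < 5 < 6 < 7 and write every simplex with vertices in increasing order. Then dim K = 2 and the simplices of K are:

  0-simplices (8): [0], [1], [2], [3], [4], [5], [6], [7]
  1-simplices (13): [0,2], [0,4], [1,2], [1,3], [1,4], [1,6], [2,6], [2,7], [3,6], [4,5], [4,7], [5,7], [6,7]
  2-simplices (4): [1,2,6], [1,3,6], [2,6,7], [4,5,7]

Hence C_0 ≅ Z^8, C_1 ≅ Z^13, C_2 ≅ Z^4.

The boundary map ∂_1: C_1 → C_0 maps an edge to its endpoints' difference, ∂[p,q] = q − p.
As a 8×13 matrix over Z this has rank 7, with invariant factors (1,1,1,1,1,1,1).

∂_2: C_2 → C_1 acts by ∂[p,q,r] = [q,r] − [p,r] + [p,q]. For instance
  ∂[1,3,6] = [3,6] − [1,6] + [1,3],
  ∂[4,5,7] = [5,7] − [4,7] + [4,5].
As a 13×4 matrix over Z this has rank 4, with invariant factors (1,1,1,1).

Computing H_k = (kernel of ∂_k) / (image of ∂_{k+1}):

  H_0: rank C_0 − rank ∂_1 = 8 − 7 = 1, and the invariant factors of ∂_1 are all 1, so H_0 = Z.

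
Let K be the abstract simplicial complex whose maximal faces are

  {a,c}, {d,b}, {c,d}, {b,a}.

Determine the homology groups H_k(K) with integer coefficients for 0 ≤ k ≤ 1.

H_0 = Z,  H_1 = Z.

Take the total order a < b < c < d on the vertex set. Then K (dimension 1) consists of the simplices:

  0-simplices (4): a, b, c, d
  1-simplices (4): ab, ac, bd, cd

giving chain groups C_0 ≅ Z^4, C_1 ≅ Z^4.

Boundary ∂_1: C_1 → C_0 sends each edge [p,q] (with p < q) to q − p.
As a 4×4 matrix over Z this has rank 3, with invariant factors (1,1,1).

From H_k ≅ ker(∂_k) / im(∂_{k+1}) we obtain:

  H_0: rank C_0 − rank ∂_1 = 4 − 3 = 1, and the invariant factors of ∂_1 are all 1, so H_0 ≅ Z.
  H_1: rank ker ∂_1 − rank ∂_2 = (4 − 3) − 0 = 1, and there is no ∂_2, so H_1 ≅ Z.

As a check, the Euler characteristic is 4 − 4 = 0, which agrees with 1 − 1 = 0.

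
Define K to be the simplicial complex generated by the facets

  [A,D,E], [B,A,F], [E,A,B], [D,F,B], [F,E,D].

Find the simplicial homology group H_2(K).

Take the total order A < B < D < E < F on the vertex set. Then K (dimension 2) consists of the simplices:

  0-simplices (5): A, B, D, E, F
  1-simplices (10): AB, AD, AE, AF, BD, BE, BF, DE, DF, EF
  2-simplices (5): ABE, ABF, ADE, BDF, DEF

Hence C_0 ≅ Z^5, C_1 ≅ Z^10, C_2 ≅ Z^5.

Boundary ∂_1: C_1 → C_0 is given by ∂[p,q] = [q] − [p].
The 5×10 boundary matrix has rank 4 and Smith normal form diag(1,1,1,1).

∂_2: C_2 → C_1 acts by ∂[p,q,r] = [q,r] − [p,r] + [p,q]. For instance
  ∂ADE = DE − AE + AD,
  ∂BDF = DF − BF + BD.
As a 10×5 matrix over Z this has rank 5, with invariant factors (1,1,1,1,1).

Reading off H_k = ker ∂_k / im ∂_{k+1}:

  H_2: rank ker ∂_2 − rank ∂_3 = (5 − 5) − 0 = 0, and there is no ∂_3, so H_2 ≅ 0.

H_2 ≅ 0.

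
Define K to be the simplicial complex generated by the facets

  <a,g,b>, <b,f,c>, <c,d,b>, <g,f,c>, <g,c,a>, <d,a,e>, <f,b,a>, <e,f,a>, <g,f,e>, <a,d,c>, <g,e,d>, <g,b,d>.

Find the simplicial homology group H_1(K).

H_1 ≅ Z/2Z.

Fix the vertex order a < b < c < d < e < f < g and write every simplex with vertices in increasing order. Then dim K = 2 and the simplices of K are:

  0-simplices (7): a, b, c, d, e, f, g
  1-simplices (18): ab, ac, ad, ae, af, ag, bc, bd, bf, bg, cd, cf, cg, de, dg, ef, eg, fg
  2-simplices (12): abf, abg, acd, acg, ade, aef, bcd, bcf, bdg, cfg, deg, efg

giving chain groups C_0 ≅ Z^7, C_1 ≅ Z^18, C_2 ≅ Z^12.

Boundary ∂_1: C_1 → C_0 is given by ∂[p,q] = [q] − [p].
This gives a 7×18 integer matrix of rank 6; reducing to Smith normal form yields diagonal entries (1,1,1,1,1,1).

The boundary map ∂_2: C_2 → C_1 acts by ∂[p,q,r] = [q,r] − [p,r] + [p,q]. For instance
  ∂bdg = dg − bg + bd,
  ∂abf = bf − af + ab.
As a 18×12 matrix over Z this has rank 12, with invariant factors (1,1,1,1,1,1,1,1,1,1,1,2).

Computing H_k = (kernel of ∂_k) / (image of ∂_{k+1}):

  H_1: rank ker ∂_1 − rank ∂_2 = (18 − 6) − 12 = 0, and ∂_2 has invariant factor 2 > 1, so H_1 ≅ Z/2Z.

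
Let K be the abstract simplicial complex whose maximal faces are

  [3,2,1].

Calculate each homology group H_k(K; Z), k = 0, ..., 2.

H_0 ≅ Z,  H_1 = 0,  H_2 = 0.

We work with the vertex ordering 1 < 2 < 3. The simplices of K, each written with vertices in increasing order, are:

  0-simplices (3): [1], [2], [3]
  1-simplices (3): [1,2], [1,3], [2,3]
  2-simplices (1): [1,2,3]

giving chain groups C_0 ≅ Z^3, C_1 ≅ Z^3, C_2 ≅ Z^1.

Boundary ∂_1: C_1 → C_0 maps an edge to its endpoints' difference, ∂[p,q] = q − p. For instance
  ∂[2,3] = [3] − [2].
This gives a 3×3 integer matrix of rank 2; reducing to Smith normal form yields diagonal entries (1,1).

Boundary ∂_2: C_2 → C_1 sends each 2-simplex [p,q,r] to [q,r] − [p,r] + [p,q]. For instance
  ∂[1,2,3] = [2,3] − [1,3] + [1,2].
The 3×1 boundary matrix has rank 1 and Smith normal form diag(1).

Computing H_k = (kernel of ∂_k) / (image of ∂_{k+1}):

  H_0: rank C_0 − rank ∂_1 = 3 − 2 = 1, and the invariant factors of ∂_1 are all 1, so H_0 = Z.
  H_1: rank ker ∂_1 − rank ∂_2 = (3 − 2) − 1 = 0, and the invariant factors of ∂_2 are all 1, so H_1 = 0.
  H_2: rank ker ∂_2 − rank ∂_3 = (1 − 1) − 0 = 0, and there is no ∂_3, so H_2 = 0.

(K is a triangulation of the 2-simplex.)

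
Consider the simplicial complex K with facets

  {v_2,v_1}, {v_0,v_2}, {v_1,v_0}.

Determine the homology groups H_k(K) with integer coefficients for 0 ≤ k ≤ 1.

H_0 = Z,  H_1 = Z.

K has 3 vertices, 3 edges.
rank ∂_0 = 0, rank ∂_1 = 2 ⇒ b_0 = 3 − 0 − 2 = 1; all invariant factors of ∂_1 are 1 so no torsion. So H_0 = Z.
rank ∂_1 = 2, rank ∂_2 = 0 ⇒ b_1 = 3 − 2 − 0 = 1. So H_1 = Z.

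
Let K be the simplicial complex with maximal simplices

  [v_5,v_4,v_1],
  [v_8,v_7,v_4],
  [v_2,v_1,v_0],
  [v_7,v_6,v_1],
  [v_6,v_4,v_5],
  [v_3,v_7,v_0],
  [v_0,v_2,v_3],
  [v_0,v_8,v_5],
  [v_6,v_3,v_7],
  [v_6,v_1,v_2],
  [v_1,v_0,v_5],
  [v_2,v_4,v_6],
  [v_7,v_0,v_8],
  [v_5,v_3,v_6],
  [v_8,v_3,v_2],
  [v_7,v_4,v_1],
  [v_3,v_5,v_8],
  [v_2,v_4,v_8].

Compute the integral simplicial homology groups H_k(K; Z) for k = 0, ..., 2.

Take the total order v_0 < v_1 < v_2 < v_3 < v_4 < v_5 < v_6 < v_7 < v_8 on the vertex set. Then K (dimension 2) consists of the simplices:

  0-simplices (9): [v_0], [v_1], [v_2], [v_3], [v_4], [v_5], [v_6], [v_7], [v_8]
  1-simplices (27): (27 of them)
  2-simplices (18): (18 of them)

giving chain groups C_0 ≅ Z^9, C_1 ≅ Z^27, C_2 ≅ Z^18.

Boundary ∂_1: C_1 → C_0 maps an edge to its endpoints' difference, ∂[p,q] = q − p. For instance
  ∂[v_4,v_5] = [v_5] − [v_4].
This gives a 9×27 integer matrix of rank 8; reducing to Smith normal form yields diagonal entries (1,1,1,1,1,1,1,1).

Boundary ∂_2: C_2 → C_1 acts by ∂[p,q,r] = [q,r] − [p,r] + [p,q]. For instance
  ∂[v_0,v_2,v_3] = [v_2,v_3] − [v_0,v_3] + [v_0,v_2],
  ∂[v_4,v_7,v_8] = [v_7,v_8] − [v_4,v_8] + [v_4,v_7].
The resulting 27×18 matrix has rank 18, and its Smith normal form has invariant factors (1,1,1,1,1,1,1,1,1,1,1,1,1,1,1,1,1,2).

Reading off H_k = ker ∂_k / im ∂_{k+1}:

  H_0: rank C_0 − rank ∂_1 = 9 − 8 = 1, and the invariant factors of ∂_1 are all 1, so H_0 = Z.
  H_1: rank ker ∂_1 − rank ∂_2 = (27 − 8) − 18 = 1, and ∂_2 has invariant factor 2 > 1, so H_1 = Z ⊕ Z/2Z.
  H_2: rank ker ∂_2 − rank ∂_3 = (18 − 18) − 0 = 0, and there is no ∂_3, so H_2 = 0.

H_0 = Z,  H_1 = Z ⊕ Z/2Z,  H_2 = 0.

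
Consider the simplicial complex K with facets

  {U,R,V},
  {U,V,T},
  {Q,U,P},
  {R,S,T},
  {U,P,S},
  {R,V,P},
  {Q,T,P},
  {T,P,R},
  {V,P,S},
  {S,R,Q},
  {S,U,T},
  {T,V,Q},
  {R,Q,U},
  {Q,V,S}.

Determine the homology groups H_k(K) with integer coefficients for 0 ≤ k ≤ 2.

Take the total order P < Q < R < S < T < U < V on the vertex set. Then K (dimension 2) consists of the simplices:

  0-simplices (7): P, Q, R, S, T, U, V
  1-simplices (21): PQ, PR, PS, PT, PU, PV, QR, QS, QT, QU, QV, RS, RT, RU, RV, ST, SU, SV, TU, TV, UV
  2-simplices (14): PQT, PQU, PRT, PRV, PSU, PSV, QRS, QRU, QSV, QTV, RST, RUV, STU, TUV

Hence C_0 ≅ Z^7, C_1 ≅ Z^21, C_2 ≅ Z^14.

Boundary ∂_1: C_1 → C_0 maps an edge to its endpoints' difference, ∂[p,q] = q − p.
The resulting 7×21 matrix has rank 6, and its Smith normal form has invariant factors (1,1,1,1,1,1).

The boundary map ∂_2: C_2 → C_1 acts by ∂[p,q,r] = [q,r] − [p,r] + [p,q]. For instance
  ∂PQT = QT − PT + PQ,
  ∂PQU = QU − PU + PQ.
As a 21×14 matrix over Z this has rank 13, with invariant factors (1,1,1,1,1,1,1,1,1,1,1,1,1).

Now H_k = ker ∂_k / im ∂_{k+1}, so:

  H_0: rank C_0 − rank ∂_1 = 7 − 6 = 1, and the invariant factors of ∂_1 are all 1, so H_0 ≅ Z.
  H_1: rank ker ∂_1 − rank ∂_2 = (21 − 6) − 13 = 2, and the invariant factors of ∂_2 are all 1, so H_1 ≅ Z^2.
  H_2: rank ker ∂_2 − rank ∂_3 = (14 − 13) − 0 = 1, and there is no ∂_3, so H_2 ≅ Z.

(K is a triangulation of the torus T^2.)

H_0 ≅ Z,  H_1 ≅ Z^2,  H_2 ≅ Z.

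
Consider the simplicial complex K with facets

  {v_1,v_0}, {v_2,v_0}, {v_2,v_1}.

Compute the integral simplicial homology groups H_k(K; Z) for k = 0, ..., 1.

H_0 ≅ Z,  H_1 ≅ Z.

Order the vertices as v_0 < v_1 < v_2. Listing each simplex with vertices in this order, K has dimension 1 with simplices:

  0-simplices (3): [v_0], [v_1], [v_2]
  1-simplices (3): [v_0,v_1], [v_0,v_2], [v_1,v_2]

giving chain groups C_0 ≅ Z^3, C_1 ≅ Z^3.

Boundary ∂_1: C_1 → C_0 maps an edge to its endpoints' difference, ∂[p,q] = q − p. For instance
  ∂[v_0,v_1] = [v_1] − [v_0].
As a 3×3 matrix over Z this has rank 2, with invariant factors (1,1).

Reading off H_k = ker ∂_k / im ∂_{k+1}:

  H_0: rank C_0 − rank ∂_1 = 3 − 2 = 1, and the invariant factors of ∂_1 are all 1, so H_0 ≅ Z.
  H_1: rank ker ∂_1 − rank ∂_2 = (3 − 2) − 0 = 1, and there is no ∂_2, so H_1 ≅ Z.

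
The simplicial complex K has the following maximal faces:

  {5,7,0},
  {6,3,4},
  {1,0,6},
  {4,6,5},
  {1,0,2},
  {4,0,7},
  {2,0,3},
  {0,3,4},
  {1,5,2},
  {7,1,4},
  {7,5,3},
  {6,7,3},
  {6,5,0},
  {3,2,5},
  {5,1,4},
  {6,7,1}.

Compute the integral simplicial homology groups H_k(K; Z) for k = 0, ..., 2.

We work with the vertex ordering 0 < 1 < 2 < 3 < 4 < 5 < 6 < 7. The simplices of K, each written with vertices in increasing order, are:

  0-simplices (8): [0], [1], [2], [3], [4], [5], [6], [7]
  1-simplices (24): (24 of them)
  2-simplices (16): [0,1,2], [0,1,6], [0,2,3], [0,3,4], [0,4,7], [0,5,6], [0,5,7], [1,2,5], [1,4,5], [1,4,7], [1,6,7], [2,3,5], [3,4,6], [3,5,7], [3,6,7], [4,5,6]

so the chain groups are C_0 ≅ Z^8, C_1 ≅ Z^24, C_2 ≅ Z^16.

∂_1: C_1 → C_0 sends each edge [p,q] (with p < q) to q − p.
The resulting 8×24 matrix has rank 7, and its Smith normal form has invariant factors (1,1,1,1,1,1,1).

Boundary ∂_2: C_2 → C_1 acts by ∂[p,q,r] = [q,r] − [p,r] + [p,q]. For instance
  ∂[0,5,7] = [5,7] − [0,7] + [0,5],
  ∂[0,2,3] = [2,3] − [0,3] + [0,2].
As a 24×16 matrix over Z this has rank 15, with invariant factors (1,1,1,1,1,1,1,1,1,1,1,1,1,1,1).

Reading off H_k = ker ∂_k / im ∂_{k+1}:

  H_0: rank C_0 − rank ∂_1 = 8 − 7 = 1, and the invariant factors of ∂_1 are all 1, so H_0 ≅ Z.
  H_1: rank ker ∂_1 − rank ∂_2 = (24 − 7) − 15 = 2, and the invariant factors of ∂_2 are all 1, so H_1 ≅ Z^2.
  H_2: rank ker ∂_2 − rank ∂_3 = (16 − 15) − 0 = 1, and there is no ∂_3, so H_2 ≅ Z.

(K is a triangulation of the torus T^2.)

H_0 ≅ Z,  H_1 ≅ Z^2,  H_2 ≅ Z.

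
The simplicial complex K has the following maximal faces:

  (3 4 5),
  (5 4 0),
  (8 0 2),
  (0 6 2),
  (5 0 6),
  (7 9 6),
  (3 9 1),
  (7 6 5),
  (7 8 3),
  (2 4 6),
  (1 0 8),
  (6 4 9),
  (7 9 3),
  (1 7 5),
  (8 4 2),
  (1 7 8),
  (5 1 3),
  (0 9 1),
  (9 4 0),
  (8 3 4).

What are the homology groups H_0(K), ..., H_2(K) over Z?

H_0 = Z,  H_1 = Z ⊕ Z_2,  H_2 = 0.

K has 10 vertices, 30 edges, 20 triangles.
rank ∂_0 = 0, rank ∂_1 = 9 ⇒ b_0 = 10 − 0 − 9 = 1; all invariant factors of ∂_1 are 1 so no torsion. So H_0 = Z.
rank ∂_1 = 9, rank ∂_2 = 20 ⇒ b_1 = 30 − 9 − 20 = 1; ∂_2 has invariant factor(s) [2] giving torsion. So H_1 = Z ⊕ Z_2.
rank ∂_2 = 20, rank ∂_3 = 0 ⇒ b_2 = 20 − 20 − 0 = 0. So H_2 = 0.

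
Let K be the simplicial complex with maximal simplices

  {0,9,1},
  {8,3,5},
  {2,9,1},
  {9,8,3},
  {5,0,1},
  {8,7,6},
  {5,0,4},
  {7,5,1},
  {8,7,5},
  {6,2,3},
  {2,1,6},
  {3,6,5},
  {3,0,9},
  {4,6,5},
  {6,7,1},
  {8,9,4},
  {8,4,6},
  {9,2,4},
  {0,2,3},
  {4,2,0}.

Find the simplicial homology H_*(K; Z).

H_0 = Z,  H_1 = Z × Z/2,  H_2 = 0.

We work with the vertex ordering 0 < 1 < 2 < 3 < 4 < 5 < 6 < 7 < 8 < 9. The simplices of K, each written with vertices in increasing order, are:

  0-simplices (10): [0], [1], [2], [3], [4], [5], [6], [7], [8], [9]
  1-simplices (30): (30 of them)
  2-simplices (20): (20 of them)

giving chain groups C_0 ≅ Z^10, C_1 ≅ Z^30, C_2 ≅ Z^20.

Boundary ∂_1: C_1 → C_0 sends each edge [p,q] (with p < q) to q − p. For instance
  ∂[4,5] = [5] − [4].
The resulting 10×30 matrix has rank 9, and its Smith normal form has invariant factors (1,1,1,1,1,1,1,1,1).

Boundary ∂_2: C_2 → C_1 acts by ∂[p,q,r] = [q,r] − [p,r] + [p,q]. For instance
  ∂[6,7,8] = [7,8] − [6,8] + [6,7],
  ∂[1,5,7] = [5,7] − [1,7] + [1,5].
The 30×20 boundary matrix has rank 20 and Smith normal form diag(1,1,1,1,1,1,1,1,1,1,1,1,1,1,1,1,1,1,1,2).

Reading off H_k = ker ∂_k / im ∂_{k+1}:

  H_0: rank C_0 − rank ∂_1 = 10 − 9 = 1, and the invariant factors of ∂_1 are all 1, so H_0 ≅ Z.
  H_1: rank ker ∂_1 − rank ∂_2 = (30 − 9) − 20 = 1, and ∂_2 has invariant factor 2 > 1, so H_1 ≅ Z × Z/2.
  H_2: rank ker ∂_2 − rank ∂_3 = (20 − 20) − 0 = 0, and there is no ∂_3, so H_2 ≅ 0.

As a check, the Euler characteristic is 10 − 30 + 20 = 0, which agrees with 1 − 1 + 0 = 0.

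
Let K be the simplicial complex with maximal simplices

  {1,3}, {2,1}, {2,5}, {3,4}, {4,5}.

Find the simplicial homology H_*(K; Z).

Fix the vertex order 1 < 2 < 3 < 4 < 5 and write every simplex with vertices in increasing order. Then dim K = 1 and the simplices of K are:

  0-simplices (5): [1], [2], [3], [4], [5]
  1-simplices (5): [1,2], [1,3], [2,5], [3,4], [4,5]

so the chain groups are C_0 ≅ Z^5, C_1 ≅ Z^5.

∂_1: C_1 → C_0 sends each edge [p,q] (with p < q) to q − p. For instance
  ∂[1,3] = [3] − [1].
The 5×5 boundary matrix has rank 4 and Smith normal form diag(1,1,1,1).

Reading off H_k = ker ∂_k / im ∂_{k+1}:

  H_0: rank C_0 − rank ∂_1 = 5 − 4 = 1, and the invariant factors of ∂_1 are all 1, so H_0 ≅ Z.
  H_1: rank ker ∂_1 − rank ∂_2 = (5 − 4) − 0 = 1, and there is no ∂_2, so H_1 ≅ Z.

As a check, the Euler characteristic is 5 − 5 = 0, which agrees with 1 − 1 = 0.
(K is a triangulation of the circle S^1.)

H_0 ≅ Z,  H_1 ≅ Z.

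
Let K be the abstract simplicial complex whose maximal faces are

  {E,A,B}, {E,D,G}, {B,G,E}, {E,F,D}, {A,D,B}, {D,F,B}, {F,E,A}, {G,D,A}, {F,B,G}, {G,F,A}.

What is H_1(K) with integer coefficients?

Order the vertices as A < B < D < E < F < G. Listing each simplex with vertices in this order, K has dimension 2 with simplices:

  0-simplices (6): A, B, D, E, F, G
  1-simplices (15): AB, AD, AE, AF, AG, BD, BE, BF, BG, DE, DF, DG, EF, EG, FG
  2-simplices (10): ABD, ABE, ADG, AEF, AFG, BDF, BEG, BFG, DEF, DEG

so the chain groups are C_0 ≅ Z^6, C_1 ≅ Z^15, C_2 ≅ Z^10.

∂_1: C_1 → C_0 maps an edge to its endpoints' difference, ∂[p,q] = q − p. For instance
  ∂AD = D − A.
This gives a 6×15 integer matrix of rank 5; reducing to Smith normal form yields diagonal entries (1,1,1,1,1).

Boundary ∂_2: C_2 → C_1 sends each 2-simplex [p,q,r] to [q,r] − [p,r] + [p,q]. For instance
  ∂DEF = EF − DF + DE,
  ∂BFG = FG − BG + BF.
This gives a 15×10 integer matrix of rank 10; reducing to Smith normal form yields diagonal entries (1,1,1,1,1,1,1,1,1,2).

Computing H_k = (kernel of ∂_k) / (image of ∂_{k+1}):

  H_1: rank ker ∂_1 − rank ∂_2 = (15 − 5) − 10 = 0, and ∂_2 has invariant factor 2 > 1, so H_1 = Z/2.

H_1 = Z/2.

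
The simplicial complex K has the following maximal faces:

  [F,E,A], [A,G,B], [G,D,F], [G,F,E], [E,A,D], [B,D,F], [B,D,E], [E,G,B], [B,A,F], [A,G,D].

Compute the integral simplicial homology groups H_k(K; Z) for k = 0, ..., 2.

Order the vertices as A < B < D < E < F < G. Listing each simplex with vertices in this order, K has dimension 2 with simplices:

  0-simplices (6): A, B, D, E, F, G
  1-simplices (15): AB, AD, AE, AF, AG, BD, BE, BF, BG, DE, DF, DG, EF, EG, FG
  2-simplices (10): ABF, ABG, ADE, ADG, AEF, BDE, BDF, BEG, DFG, EFG

Hence C_0 ≅ Z^6, C_1 ≅ Z^15, C_2 ≅ Z^10.

The boundary map ∂_1: C_1 → C_0 maps an edge to its endpoints' difference, ∂[p,q] = q − p.
As a 6×15 matrix over Z this has rank 5, with invariant factors (1,1,1,1,1).

The boundary map ∂_2: C_2 → C_1 maps a triangle to the signed sum of its edges. For instance
  ∂EFG = FG − EG + EF,
  ∂DFG = FG − DG + DF.
The resulting 15×10 matrix has rank 10, and its Smith normal form has invariant factors (1,1,1,1,1,1,1,1,1,2).

Computing H_k = (kernel of ∂_k) / (image of ∂_{k+1}):

  H_0: rank C_0 − rank ∂_1 = 6 − 5 = 1, and the invariant factors of ∂_1 are all 1, so H_0 = Z.
  H_1: rank ker ∂_1 − rank ∂_2 = (15 − 5) − 10 = 0, and ∂_2 has invariant factor 2 > 1, so H_1 = Z/2.
  H_2: rank ker ∂_2 − rank ∂_3 = (10 − 10) − 0 = 0, and there is no ∂_3, so H_2 = 0.

H_0 = Z,  H_1 = Z/2,  H_2 = 0.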